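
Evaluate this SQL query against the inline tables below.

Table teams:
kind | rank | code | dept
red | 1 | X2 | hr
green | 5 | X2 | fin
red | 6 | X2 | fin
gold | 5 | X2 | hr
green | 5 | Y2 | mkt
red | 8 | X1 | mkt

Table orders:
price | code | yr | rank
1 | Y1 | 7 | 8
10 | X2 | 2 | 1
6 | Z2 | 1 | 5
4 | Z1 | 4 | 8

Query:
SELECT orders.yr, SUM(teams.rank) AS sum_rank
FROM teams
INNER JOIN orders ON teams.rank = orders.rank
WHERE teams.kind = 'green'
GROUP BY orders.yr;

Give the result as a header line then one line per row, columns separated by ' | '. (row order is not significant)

== RESULT ==
orders.yr | sum_rank
1 | 10

Derivation:
After JOIN orders (6 rows):
teams.kind | teams.rank | teams.code | teams.dept | orders.price | orders.code | orders.yr | orders.rank
red | 1 | X2 | hr | 10 | X2 | 2 | 1
green | 5 | X2 | fin | 6 | Z2 | 1 | 5
gold | 5 | X2 | hr | 6 | Z2 | 1 | 5
green | 5 | Y2 | mkt | 6 | Z2 | 1 | 5
red | 8 | X1 | mkt | 1 | Y1 | 7 | 8
red | 8 | X1 | mkt | 4 | Z1 | 4 | 8
After WHERE (2 rows):
teams.kind | teams.rank | teams.code | teams.dept | orders.price | orders.code | orders.yr | orders.rank
green | 5 | X2 | fin | 6 | Z2 | 1 | 5
green | 5 | Y2 | mkt | 6 | Z2 | 1 | 5
After GROUP BY (1 rows):
orders.yr | sum_rank
1 | 10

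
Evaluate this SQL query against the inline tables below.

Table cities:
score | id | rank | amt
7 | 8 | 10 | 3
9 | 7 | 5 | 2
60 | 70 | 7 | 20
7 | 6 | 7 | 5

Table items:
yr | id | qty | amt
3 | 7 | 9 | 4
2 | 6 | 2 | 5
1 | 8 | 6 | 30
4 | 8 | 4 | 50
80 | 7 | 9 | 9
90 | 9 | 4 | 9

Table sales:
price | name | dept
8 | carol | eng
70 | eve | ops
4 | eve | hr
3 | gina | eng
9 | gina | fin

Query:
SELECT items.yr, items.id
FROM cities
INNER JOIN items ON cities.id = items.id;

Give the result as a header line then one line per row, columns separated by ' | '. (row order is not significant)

== RESULT ==
items.yr | items.id
1 | 8
4 | 8
3 | 7
80 | 7
2 | 6

Derivation:
After JOIN items (5 rows):
cities.score | cities.id | cities.rank | cities.amt | items.yr | items.id | items.qty | items.amt
7 | 8 | 10 | 3 | 1 | 8 | 6 | 30
7 | 8 | 10 | 3 | 4 | 8 | 4 | 50
9 | 7 | 5 | 2 | 3 | 7 | 9 | 4
9 | 7 | 5 | 2 | 80 | 7 | 9 | 9
7 | 6 | 7 | 5 | 2 | 6 | 2 | 5
After SELECT (5 rows):
items.yr | items.id
1 | 8
4 | 8
3 | 7
80 | 7
2 | 6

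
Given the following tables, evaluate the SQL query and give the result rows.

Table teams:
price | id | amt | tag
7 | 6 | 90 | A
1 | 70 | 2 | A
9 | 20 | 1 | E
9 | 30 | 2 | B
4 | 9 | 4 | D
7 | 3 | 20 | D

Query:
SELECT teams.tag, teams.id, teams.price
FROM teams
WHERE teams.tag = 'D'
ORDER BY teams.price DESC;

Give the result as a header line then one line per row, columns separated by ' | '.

== RESULT ==
teams.tag | teams.id | teams.price
D | 3 | 7
D | 9 | 4

Derivation:
After WHERE (2 rows):
teams.price | teams.id | teams.amt | teams.tag
4 | 9 | 4 | D
7 | 3 | 20 | D
After SELECT (2 rows):
teams.tag | teams.id | teams.price
D | 9 | 4
D | 3 | 7
After ORDER BY (2 rows):
teams.tag | teams.id | teams.price
D | 3 | 7
D | 9 | 4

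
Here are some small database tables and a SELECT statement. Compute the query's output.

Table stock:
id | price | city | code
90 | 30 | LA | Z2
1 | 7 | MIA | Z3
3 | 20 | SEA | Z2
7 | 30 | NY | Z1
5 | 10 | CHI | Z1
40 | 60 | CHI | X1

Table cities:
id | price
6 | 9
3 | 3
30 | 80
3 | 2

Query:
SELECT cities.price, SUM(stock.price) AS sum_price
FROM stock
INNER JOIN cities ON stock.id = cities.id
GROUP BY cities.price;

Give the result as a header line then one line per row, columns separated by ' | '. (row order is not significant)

After JOIN cities (2 rows):
stock.id | stock.price | stock.city | stock.code | cities.id | cities.price
3 | 20 | SEA | Z2 | 3 | 3
3 | 20 | SEA | Z2 | 3 | 2
After GROUP BY (2 rows):
cities.price | sum_price
3 | 20
2 | 20

== RESULT ==
cities.price | sum_price
3 | 20
2 | 20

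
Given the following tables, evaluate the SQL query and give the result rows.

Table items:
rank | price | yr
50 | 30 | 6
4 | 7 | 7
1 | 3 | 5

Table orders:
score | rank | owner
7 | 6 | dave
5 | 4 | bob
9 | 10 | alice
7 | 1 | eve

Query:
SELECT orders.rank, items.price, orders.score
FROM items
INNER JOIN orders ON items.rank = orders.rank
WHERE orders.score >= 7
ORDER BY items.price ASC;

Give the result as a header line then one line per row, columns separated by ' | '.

== RESULT ==
orders.rank | items.price | orders.score
1 | 3 | 7

Derivation:
After JOIN orders (2 rows):
items.rank | items.price | items.yr | orders.score | orders.rank | orders.owner
4 | 7 | 7 | 5 | 4 | bob
1 | 3 | 5 | 7 | 1 | eve
After WHERE (1 rows):
items.rank | items.price | items.yr | orders.score | orders.rank | orders.owner
1 | 3 | 5 | 7 | 1 | eve
After SELECT (1 rows):
orders.rank | items.price | orders.score
1 | 3 | 7
After ORDER BY (1 rows):
orders.rank | items.price | orders.score
1 | 3 | 7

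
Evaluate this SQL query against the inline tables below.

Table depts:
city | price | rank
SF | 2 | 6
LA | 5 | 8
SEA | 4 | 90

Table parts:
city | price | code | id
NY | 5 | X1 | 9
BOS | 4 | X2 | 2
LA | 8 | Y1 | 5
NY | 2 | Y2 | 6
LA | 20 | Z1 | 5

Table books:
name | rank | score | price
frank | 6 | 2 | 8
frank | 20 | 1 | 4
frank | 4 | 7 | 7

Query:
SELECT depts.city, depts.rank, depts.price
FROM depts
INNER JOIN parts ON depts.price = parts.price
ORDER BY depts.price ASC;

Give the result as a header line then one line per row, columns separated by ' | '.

== RESULT ==
depts.city | depts.rank | depts.price
SF | 6 | 2
SEA | 90 | 4
LA | 8 | 5

Derivation:
After JOIN parts (3 rows):
depts.city | depts.price | depts.rank | parts.city | parts.price | parts.code | parts.id
SF | 2 | 6 | NY | 2 | Y2 | 6
LA | 5 | 8 | NY | 5 | X1 | 9
SEA | 4 | 90 | BOS | 4 | X2 | 2
After SELECT (3 rows):
depts.city | depts.rank | depts.price
SF | 6 | 2
LA | 8 | 5
SEA | 90 | 4
After ORDER BY (3 rows):
depts.city | depts.rank | depts.price
SF | 6 | 2
SEA | 90 | 4
LA | 8 | 5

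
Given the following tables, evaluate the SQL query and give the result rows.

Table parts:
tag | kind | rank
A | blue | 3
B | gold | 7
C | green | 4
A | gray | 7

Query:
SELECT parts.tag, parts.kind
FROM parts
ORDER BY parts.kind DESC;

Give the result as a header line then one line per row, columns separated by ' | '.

== RESULT ==
parts.tag | parts.kind
C | green
A | gray
B | gold
A | blue

Derivation:
After SELECT (4 rows):
parts.tag | parts.kind
A | blue
B | gold
C | green
A | gray
After ORDER BY (4 rows):
parts.tag | parts.kind
C | green
A | gray
B | gold
A | blue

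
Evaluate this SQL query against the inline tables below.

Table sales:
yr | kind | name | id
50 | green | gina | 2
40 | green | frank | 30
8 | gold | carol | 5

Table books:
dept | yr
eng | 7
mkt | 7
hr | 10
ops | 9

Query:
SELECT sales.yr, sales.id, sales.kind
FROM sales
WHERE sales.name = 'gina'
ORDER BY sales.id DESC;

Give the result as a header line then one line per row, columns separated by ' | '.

After WHERE (1 rows):
sales.yr | sales.kind | sales.name | sales.id
50 | green | gina | 2
After SELECT (1 rows):
sales.yr | sales.id | sales.kind
50 | 2 | green
After ORDER BY (1 rows):
sales.yr | sales.id | sales.kind
50 | 2 | green

== RESULT ==
sales.yr | sales.id | sales.kind
50 | 2 | green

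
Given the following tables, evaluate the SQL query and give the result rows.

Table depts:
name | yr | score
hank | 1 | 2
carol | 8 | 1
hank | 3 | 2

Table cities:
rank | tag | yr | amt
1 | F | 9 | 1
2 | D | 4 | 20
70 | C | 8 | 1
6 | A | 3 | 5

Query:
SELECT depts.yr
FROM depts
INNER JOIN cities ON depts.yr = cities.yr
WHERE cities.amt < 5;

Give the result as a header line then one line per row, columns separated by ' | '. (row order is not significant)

After JOIN cities (2 rows):
depts.name | depts.yr | depts.score | cities.rank | cities.tag | cities.yr | cities.amt
carol | 8 | 1 | 70 | C | 8 | 1
hank | 3 | 2 | 6 | A | 3 | 5
After WHERE (1 rows):
depts.name | depts.yr | depts.score | cities.rank | cities.tag | cities.yr | cities.amt
carol | 8 | 1 | 70 | C | 8 | 1
After SELECT (1 rows):
depts.yr
8

== RESULT ==
depts.yr
8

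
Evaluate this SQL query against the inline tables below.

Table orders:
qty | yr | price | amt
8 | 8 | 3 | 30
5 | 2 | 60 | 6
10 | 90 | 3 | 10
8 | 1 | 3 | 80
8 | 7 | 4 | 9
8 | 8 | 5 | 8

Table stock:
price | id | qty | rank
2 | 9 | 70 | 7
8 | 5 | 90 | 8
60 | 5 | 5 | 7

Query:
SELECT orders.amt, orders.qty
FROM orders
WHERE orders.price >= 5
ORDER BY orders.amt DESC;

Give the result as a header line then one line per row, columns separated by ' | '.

== RESULT ==
orders.amt | orders.qty
8 | 8
6 | 5

Derivation:
After WHERE (2 rows):
orders.qty | orders.yr | orders.price | orders.amt
5 | 2 | 60 | 6
8 | 8 | 5 | 8
After SELECT (2 rows):
orders.amt | orders.qty
6 | 5
8 | 8
After ORDER BY (2 rows):
orders.amt | orders.qty
8 | 8
6 | 5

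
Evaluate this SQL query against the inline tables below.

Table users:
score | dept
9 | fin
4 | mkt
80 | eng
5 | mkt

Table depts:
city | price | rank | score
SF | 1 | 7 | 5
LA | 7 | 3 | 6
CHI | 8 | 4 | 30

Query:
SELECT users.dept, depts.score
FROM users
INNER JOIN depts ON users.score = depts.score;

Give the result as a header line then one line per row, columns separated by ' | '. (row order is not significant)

After JOIN depts (1 rows):
users.score | users.dept | depts.city | depts.price | depts.rank | depts.score
5 | mkt | SF | 1 | 7 | 5
After SELECT (1 rows):
users.dept | depts.score
mkt | 5

== RESULT ==
users.dept | depts.score
mkt | 5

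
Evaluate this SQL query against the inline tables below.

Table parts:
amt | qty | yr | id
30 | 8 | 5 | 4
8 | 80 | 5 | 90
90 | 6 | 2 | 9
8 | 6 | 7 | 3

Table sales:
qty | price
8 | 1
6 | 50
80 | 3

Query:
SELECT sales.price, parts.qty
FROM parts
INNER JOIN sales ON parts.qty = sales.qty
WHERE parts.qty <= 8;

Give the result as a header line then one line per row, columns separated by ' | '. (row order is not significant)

After JOIN sales (4 rows):
parts.amt | parts.qty | parts.yr | parts.id | sales.qty | sales.price
30 | 8 | 5 | 4 | 8 | 1
8 | 80 | 5 | 90 | 80 | 3
90 | 6 | 2 | 9 | 6 | 50
8 | 6 | 7 | 3 | 6 | 50
After WHERE (3 rows):
parts.amt | parts.qty | parts.yr | parts.id | sales.qty | sales.price
30 | 8 | 5 | 4 | 8 | 1
90 | 6 | 2 | 9 | 6 | 50
8 | 6 | 7 | 3 | 6 | 50
After SELECT (3 rows):
sales.price | parts.qty
1 | 8
50 | 6
50 | 6

== RESULT ==
sales.price | parts.qty
1 | 8
50 | 6
50 | 6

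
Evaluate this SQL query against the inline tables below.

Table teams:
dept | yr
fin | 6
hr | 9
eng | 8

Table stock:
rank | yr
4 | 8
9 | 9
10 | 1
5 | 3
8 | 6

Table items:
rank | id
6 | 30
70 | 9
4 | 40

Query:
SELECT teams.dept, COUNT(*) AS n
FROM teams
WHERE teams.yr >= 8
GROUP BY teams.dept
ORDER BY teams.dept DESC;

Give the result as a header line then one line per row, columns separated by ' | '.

== RESULT ==
teams.dept | n
hr | 1
eng | 1

Derivation:
After WHERE (2 rows):
teams.dept | teams.yr
hr | 9
eng | 8
After GROUP BY (2 rows):
teams.dept | n
hr | 1
eng | 1
After ORDER BY (2 rows):
teams.dept | n
hr | 1
eng | 1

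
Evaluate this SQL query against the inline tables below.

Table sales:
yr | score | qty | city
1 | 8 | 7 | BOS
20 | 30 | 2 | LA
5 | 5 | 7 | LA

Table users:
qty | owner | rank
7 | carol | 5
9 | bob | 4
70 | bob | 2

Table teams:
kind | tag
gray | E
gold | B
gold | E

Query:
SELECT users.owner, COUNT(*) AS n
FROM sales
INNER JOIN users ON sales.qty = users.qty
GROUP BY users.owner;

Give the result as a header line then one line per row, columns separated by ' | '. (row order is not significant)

== RESULT ==
users.owner | n
carol | 2

Derivation:
After JOIN users (2 rows):
sales.yr | sales.score | sales.qty | sales.city | users.qty | users.owner | users.rank
1 | 8 | 7 | BOS | 7 | carol | 5
5 | 5 | 7 | LA | 7 | carol | 5
After GROUP BY (1 rows):
users.owner | n
carol | 2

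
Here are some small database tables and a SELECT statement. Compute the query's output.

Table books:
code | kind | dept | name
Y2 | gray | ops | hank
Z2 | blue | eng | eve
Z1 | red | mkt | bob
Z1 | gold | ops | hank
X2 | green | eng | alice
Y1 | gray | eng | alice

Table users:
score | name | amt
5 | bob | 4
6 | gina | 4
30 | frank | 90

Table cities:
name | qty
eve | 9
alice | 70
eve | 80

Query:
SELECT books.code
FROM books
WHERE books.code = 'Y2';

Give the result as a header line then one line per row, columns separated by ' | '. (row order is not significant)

== RESULT ==
books.code
Y2

Derivation:
After WHERE (1 rows):
books.code | books.kind | books.dept | books.name
Y2 | gray | ops | hank
After SELECT (1 rows):
books.code
Y2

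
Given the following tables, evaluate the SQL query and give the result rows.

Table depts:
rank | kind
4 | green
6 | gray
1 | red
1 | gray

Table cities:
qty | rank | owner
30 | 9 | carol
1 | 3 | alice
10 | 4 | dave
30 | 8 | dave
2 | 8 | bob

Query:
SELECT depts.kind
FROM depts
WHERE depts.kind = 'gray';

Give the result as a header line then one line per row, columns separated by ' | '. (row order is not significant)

After WHERE (2 rows):
depts.rank | depts.kind
6 | gray
1 | gray
After SELECT (2 rows):
depts.kind
gray
gray

== RESULT ==
depts.kind
gray
gray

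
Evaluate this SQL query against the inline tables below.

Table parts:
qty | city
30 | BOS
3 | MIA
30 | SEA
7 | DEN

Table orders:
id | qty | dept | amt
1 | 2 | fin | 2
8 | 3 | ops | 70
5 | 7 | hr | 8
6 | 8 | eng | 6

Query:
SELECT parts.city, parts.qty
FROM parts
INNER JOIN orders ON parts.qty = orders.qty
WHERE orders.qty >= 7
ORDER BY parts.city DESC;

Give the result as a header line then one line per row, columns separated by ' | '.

== RESULT ==
parts.city | parts.qty
DEN | 7

Derivation:
After JOIN orders (2 rows):
parts.qty | parts.city | orders.id | orders.qty | orders.dept | orders.amt
3 | MIA | 8 | 3 | ops | 70
7 | DEN | 5 | 7 | hr | 8
After WHERE (1 rows):
parts.qty | parts.city | orders.id | orders.qty | orders.dept | orders.amt
7 | DEN | 5 | 7 | hr | 8
After SELECT (1 rows):
parts.city | parts.qty
DEN | 7
After ORDER BY (1 rows):
parts.city | parts.qty
DEN | 7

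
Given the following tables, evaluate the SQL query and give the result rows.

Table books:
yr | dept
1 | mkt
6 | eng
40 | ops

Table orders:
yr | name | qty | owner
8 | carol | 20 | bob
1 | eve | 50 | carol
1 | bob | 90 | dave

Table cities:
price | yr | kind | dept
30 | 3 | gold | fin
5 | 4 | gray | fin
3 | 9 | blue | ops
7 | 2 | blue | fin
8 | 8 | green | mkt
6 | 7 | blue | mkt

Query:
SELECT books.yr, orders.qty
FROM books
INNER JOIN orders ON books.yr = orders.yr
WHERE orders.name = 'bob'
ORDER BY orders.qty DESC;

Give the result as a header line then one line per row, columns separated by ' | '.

== RESULT ==
books.yr | orders.qty
1 | 90

Derivation:
After JOIN orders (2 rows):
books.yr | books.dept | orders.yr | orders.name | orders.qty | orders.owner
1 | mkt | 1 | eve | 50 | carol
1 | mkt | 1 | bob | 90 | dave
After WHERE (1 rows):
books.yr | books.dept | orders.yr | orders.name | orders.qty | orders.owner
1 | mkt | 1 | bob | 90 | dave
After SELECT (1 rows):
books.yr | orders.qty
1 | 90
After ORDER BY (1 rows):
books.yr | orders.qty
1 | 90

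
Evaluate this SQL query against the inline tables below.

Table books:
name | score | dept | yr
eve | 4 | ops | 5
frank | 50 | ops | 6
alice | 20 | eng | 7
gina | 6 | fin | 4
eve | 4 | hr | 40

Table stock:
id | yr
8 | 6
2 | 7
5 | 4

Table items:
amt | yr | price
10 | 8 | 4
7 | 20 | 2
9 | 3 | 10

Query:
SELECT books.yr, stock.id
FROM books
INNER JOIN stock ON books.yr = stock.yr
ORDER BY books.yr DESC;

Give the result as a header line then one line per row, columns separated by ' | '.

== RESULT ==
books.yr | stock.id
7 | 2
6 | 8
4 | 5

Derivation:
After JOIN stock (3 rows):
books.name | books.score | books.dept | books.yr | stock.id | stock.yr
frank | 50 | ops | 6 | 8 | 6
alice | 20 | eng | 7 | 2 | 7
gina | 6 | fin | 4 | 5 | 4
After SELECT (3 rows):
books.yr | stock.id
6 | 8
7 | 2
4 | 5
After ORDER BY (3 rows):
books.yr | stock.id
7 | 2
6 | 8
4 | 5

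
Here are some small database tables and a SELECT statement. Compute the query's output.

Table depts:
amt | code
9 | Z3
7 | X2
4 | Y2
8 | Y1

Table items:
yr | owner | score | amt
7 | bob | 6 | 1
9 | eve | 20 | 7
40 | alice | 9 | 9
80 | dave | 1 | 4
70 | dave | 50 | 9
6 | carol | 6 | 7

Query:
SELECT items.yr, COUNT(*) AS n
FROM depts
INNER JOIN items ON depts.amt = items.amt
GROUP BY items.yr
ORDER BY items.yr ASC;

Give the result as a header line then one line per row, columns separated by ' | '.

== RESULT ==
items.yr | n
6 | 1
9 | 1
40 | 1
70 | 1
80 | 1

Derivation:
After JOIN items (5 rows):
depts.amt | depts.code | items.yr | items.owner | items.score | items.amt
9 | Z3 | 40 | alice | 9 | 9
9 | Z3 | 70 | dave | 50 | 9
7 | X2 | 9 | eve | 20 | 7
7 | X2 | 6 | carol | 6 | 7
4 | Y2 | 80 | dave | 1 | 4
After GROUP BY (5 rows):
items.yr | n
40 | 1
70 | 1
9 | 1
6 | 1
80 | 1
After ORDER BY (5 rows):
items.yr | n
6 | 1
9 | 1
40 | 1
70 | 1
80 | 1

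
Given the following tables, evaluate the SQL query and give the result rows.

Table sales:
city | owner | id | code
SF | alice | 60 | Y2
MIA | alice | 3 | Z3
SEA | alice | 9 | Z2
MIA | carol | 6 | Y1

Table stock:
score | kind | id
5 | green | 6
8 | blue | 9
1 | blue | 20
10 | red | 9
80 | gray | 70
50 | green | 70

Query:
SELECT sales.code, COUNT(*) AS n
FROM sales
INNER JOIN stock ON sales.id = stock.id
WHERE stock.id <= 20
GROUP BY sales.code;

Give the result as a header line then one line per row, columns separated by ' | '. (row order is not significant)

== RESULT ==
sales.code | n
Z2 | 2
Y1 | 1

Derivation:
After JOIN stock (3 rows):
sales.city | sales.owner | sales.id | sales.code | stock.score | stock.kind | stock.id
SEA | alice | 9 | Z2 | 8 | blue | 9
SEA | alice | 9 | Z2 | 10 | red | 9
MIA | carol | 6 | Y1 | 5 | green | 6
After WHERE (3 rows):
sales.city | sales.owner | sales.id | sales.code | stock.score | stock.kind | stock.id
SEA | alice | 9 | Z2 | 8 | blue | 9
SEA | alice | 9 | Z2 | 10 | red | 9
MIA | carol | 6 | Y1 | 5 | green | 6
After GROUP BY (2 rows):
sales.code | n
Z2 | 2
Y1 | 1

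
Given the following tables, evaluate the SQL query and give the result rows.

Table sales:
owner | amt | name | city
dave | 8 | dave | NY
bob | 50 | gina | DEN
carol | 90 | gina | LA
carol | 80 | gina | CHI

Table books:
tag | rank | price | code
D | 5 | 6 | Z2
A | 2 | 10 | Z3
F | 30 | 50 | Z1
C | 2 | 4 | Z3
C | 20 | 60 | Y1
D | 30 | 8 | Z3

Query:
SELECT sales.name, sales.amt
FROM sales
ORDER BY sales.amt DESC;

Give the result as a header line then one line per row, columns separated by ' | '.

After SELECT (4 rows):
sales.name | sales.amt
dave | 8
gina | 50
gina | 90
gina | 80
After ORDER BY (4 rows):
sales.name | sales.amt
gina | 90
gina | 80
gina | 50
dave | 8

== RESULT ==
sales.name | sales.amt
gina | 90
gina | 80
gina | 50
dave | 8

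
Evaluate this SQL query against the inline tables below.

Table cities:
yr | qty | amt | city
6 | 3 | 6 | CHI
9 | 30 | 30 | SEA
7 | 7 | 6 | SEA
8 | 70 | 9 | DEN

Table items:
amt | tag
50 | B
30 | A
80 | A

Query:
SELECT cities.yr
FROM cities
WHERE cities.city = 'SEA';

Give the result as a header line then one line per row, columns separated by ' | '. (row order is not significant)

After WHERE (2 rows):
cities.yr | cities.qty | cities.amt | cities.city
9 | 30 | 30 | SEA
7 | 7 | 6 | SEA
After SELECT (2 rows):
cities.yr
9
7

== RESULT ==
cities.yr
9
7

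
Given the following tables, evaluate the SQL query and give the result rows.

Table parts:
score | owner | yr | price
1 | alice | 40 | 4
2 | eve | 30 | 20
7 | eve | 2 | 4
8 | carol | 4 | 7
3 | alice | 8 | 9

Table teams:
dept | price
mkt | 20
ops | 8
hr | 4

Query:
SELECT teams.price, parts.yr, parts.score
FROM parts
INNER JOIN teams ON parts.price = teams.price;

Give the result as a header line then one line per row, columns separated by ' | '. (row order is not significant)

== RESULT ==
teams.price | parts.yr | parts.score
4 | 40 | 1
20 | 30 | 2
4 | 2 | 7

Derivation:
After JOIN teams (3 rows):
parts.score | parts.owner | parts.yr | parts.price | teams.dept | teams.price
1 | alice | 40 | 4 | hr | 4
2 | eve | 30 | 20 | mkt | 20
7 | eve | 2 | 4 | hr | 4
After SELECT (3 rows):
teams.price | parts.yr | parts.score
4 | 40 | 1
20 | 30 | 2
4 | 2 | 7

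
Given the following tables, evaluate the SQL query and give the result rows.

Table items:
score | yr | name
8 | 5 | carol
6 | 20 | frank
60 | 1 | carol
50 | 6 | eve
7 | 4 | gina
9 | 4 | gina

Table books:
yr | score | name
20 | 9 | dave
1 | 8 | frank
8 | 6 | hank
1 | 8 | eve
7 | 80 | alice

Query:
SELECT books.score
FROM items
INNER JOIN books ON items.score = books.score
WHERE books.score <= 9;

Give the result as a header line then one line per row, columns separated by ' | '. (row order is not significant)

== RESULT ==
books.score
8
8
6
9

Derivation:
After JOIN books (4 rows):
items.score | items.yr | items.name | books.yr | books.score | books.name
8 | 5 | carol | 1 | 8 | frank
8 | 5 | carol | 1 | 8 | eve
6 | 20 | frank | 8 | 6 | hank
9 | 4 | gina | 20 | 9 | dave
After WHERE (4 rows):
items.score | items.yr | items.name | books.yr | books.score | books.name
8 | 5 | carol | 1 | 8 | frank
8 | 5 | carol | 1 | 8 | eve
6 | 20 | frank | 8 | 6 | hank
9 | 4 | gina | 20 | 9 | dave
After SELECT (4 rows):
books.score
8
8
6
9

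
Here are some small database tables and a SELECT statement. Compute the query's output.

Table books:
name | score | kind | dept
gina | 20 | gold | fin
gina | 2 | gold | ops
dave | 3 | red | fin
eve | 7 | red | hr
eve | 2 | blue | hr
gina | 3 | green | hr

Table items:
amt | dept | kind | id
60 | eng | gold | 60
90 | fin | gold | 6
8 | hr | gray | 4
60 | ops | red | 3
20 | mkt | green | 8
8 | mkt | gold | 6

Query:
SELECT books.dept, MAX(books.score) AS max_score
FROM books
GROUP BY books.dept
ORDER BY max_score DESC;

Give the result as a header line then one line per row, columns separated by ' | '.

== RESULT ==
books.dept | max_score
fin | 20
hr | 7
ops | 2

Derivation:
After GROUP BY (3 rows):
books.dept | max_score
fin | 20
ops | 2
hr | 7
After ORDER BY (3 rows):
books.dept | max_score
fin | 20
hr | 7
ops | 2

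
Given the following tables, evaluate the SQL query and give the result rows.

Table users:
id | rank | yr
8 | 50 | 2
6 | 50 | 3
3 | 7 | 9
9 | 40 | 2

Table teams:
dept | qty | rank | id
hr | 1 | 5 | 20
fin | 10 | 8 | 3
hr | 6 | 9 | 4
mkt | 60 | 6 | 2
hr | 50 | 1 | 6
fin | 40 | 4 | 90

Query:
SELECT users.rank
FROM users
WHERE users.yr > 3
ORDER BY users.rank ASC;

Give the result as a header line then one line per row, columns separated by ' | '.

After WHERE (1 rows):
users.id | users.rank | users.yr
3 | 7 | 9
After SELECT (1 rows):
users.rank
7
After ORDER BY (1 rows):
users.rank
7

== RESULT ==
users.rank
7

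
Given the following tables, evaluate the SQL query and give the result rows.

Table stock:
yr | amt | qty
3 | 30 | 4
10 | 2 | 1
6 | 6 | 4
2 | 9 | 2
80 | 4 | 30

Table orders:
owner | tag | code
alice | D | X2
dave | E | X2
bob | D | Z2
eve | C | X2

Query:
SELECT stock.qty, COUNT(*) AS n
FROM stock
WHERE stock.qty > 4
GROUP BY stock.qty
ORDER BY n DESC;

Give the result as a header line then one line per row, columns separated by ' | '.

== RESULT ==
stock.qty | n
30 | 1

Derivation:
After WHERE (1 rows):
stock.yr | stock.amt | stock.qty
80 | 4 | 30
After GROUP BY (1 rows):
stock.qty | n
30 | 1
After ORDER BY (1 rows):
stock.qty | n
30 | 1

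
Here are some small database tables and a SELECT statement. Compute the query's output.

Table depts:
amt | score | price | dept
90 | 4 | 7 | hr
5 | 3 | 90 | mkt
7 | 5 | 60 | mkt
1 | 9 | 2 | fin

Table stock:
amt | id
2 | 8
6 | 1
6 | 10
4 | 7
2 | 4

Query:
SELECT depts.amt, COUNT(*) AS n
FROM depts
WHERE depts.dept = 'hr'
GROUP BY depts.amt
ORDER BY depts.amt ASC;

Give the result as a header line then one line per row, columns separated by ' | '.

After WHERE (1 rows):
depts.amt | depts.score | depts.price | depts.dept
90 | 4 | 7 | hr
After GROUP BY (1 rows):
depts.amt | n
90 | 1
After ORDER BY (1 rows):
depts.amt | n
90 | 1

== RESULT ==
depts.amt | n
90 | 1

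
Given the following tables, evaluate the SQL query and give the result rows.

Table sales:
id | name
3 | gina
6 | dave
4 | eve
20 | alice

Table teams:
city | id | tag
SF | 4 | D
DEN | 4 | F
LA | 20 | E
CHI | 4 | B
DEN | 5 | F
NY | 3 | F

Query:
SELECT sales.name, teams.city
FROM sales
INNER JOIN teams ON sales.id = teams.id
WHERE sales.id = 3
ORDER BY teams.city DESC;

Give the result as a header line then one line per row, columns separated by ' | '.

After JOIN teams (5 rows):
sales.id | sales.name | teams.city | teams.id | teams.tag
3 | gina | NY | 3 | F
4 | eve | SF | 4 | D
4 | eve | DEN | 4 | F
4 | eve | CHI | 4 | B
20 | alice | LA | 20 | E
After WHERE (1 rows):
sales.id | sales.name | teams.city | teams.id | teams.tag
3 | gina | NY | 3 | F
After SELECT (1 rows):
sales.name | teams.city
gina | NY
After ORDER BY (1 rows):
sales.name | teams.city
gina | NY

== RESULT ==
sales.name | teams.city
gina | NY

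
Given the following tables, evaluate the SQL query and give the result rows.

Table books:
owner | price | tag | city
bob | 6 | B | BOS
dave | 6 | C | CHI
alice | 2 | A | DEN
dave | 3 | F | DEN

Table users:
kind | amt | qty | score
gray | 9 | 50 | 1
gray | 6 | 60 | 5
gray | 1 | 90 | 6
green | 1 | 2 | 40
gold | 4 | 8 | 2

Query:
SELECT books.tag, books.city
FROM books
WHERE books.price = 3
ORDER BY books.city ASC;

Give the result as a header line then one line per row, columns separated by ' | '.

== RESULT ==
books.tag | books.city
F | DEN

Derivation:
After WHERE (1 rows):
books.owner | books.price | books.tag | books.city
dave | 3 | F | DEN
After SELECT (1 rows):
books.tag | books.city
F | DEN
After ORDER BY (1 rows):
books.tag | books.city
F | DEN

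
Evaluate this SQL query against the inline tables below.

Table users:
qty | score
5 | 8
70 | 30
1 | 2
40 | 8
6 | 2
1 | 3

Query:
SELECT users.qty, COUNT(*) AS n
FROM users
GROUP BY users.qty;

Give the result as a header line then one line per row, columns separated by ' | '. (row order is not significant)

== RESULT ==
users.qty | n
5 | 1
70 | 1
1 | 2
40 | 1
6 | 1

Derivation:
After GROUP BY (5 rows):
users.qty | n
5 | 1
70 | 1
1 | 2
40 | 1
6 | 1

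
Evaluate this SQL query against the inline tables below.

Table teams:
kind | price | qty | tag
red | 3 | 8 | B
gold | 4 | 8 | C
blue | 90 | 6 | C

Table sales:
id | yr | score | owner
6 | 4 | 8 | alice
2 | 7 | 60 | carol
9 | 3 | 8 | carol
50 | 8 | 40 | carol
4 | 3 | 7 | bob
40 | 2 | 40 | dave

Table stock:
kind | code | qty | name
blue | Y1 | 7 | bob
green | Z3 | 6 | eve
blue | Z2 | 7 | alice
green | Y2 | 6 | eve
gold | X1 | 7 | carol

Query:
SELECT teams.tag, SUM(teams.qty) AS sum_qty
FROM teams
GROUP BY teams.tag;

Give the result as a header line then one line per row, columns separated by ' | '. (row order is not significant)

== RESULT ==
teams.tag | sum_qty
B | 8
C | 14

Derivation:
After GROUP BY (2 rows):
teams.tag | sum_qty
B | 8
C | 14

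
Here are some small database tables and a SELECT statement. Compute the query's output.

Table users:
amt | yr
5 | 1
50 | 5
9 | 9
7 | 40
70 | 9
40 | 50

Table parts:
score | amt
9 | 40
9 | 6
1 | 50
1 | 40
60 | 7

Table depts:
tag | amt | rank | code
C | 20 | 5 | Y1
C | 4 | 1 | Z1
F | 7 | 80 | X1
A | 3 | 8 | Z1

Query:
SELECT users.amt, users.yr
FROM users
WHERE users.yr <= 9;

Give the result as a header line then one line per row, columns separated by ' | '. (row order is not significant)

After WHERE (4 rows):
users.amt | users.yr
5 | 1
50 | 5
9 | 9
70 | 9
After SELECT (4 rows):
users.amt | users.yr
5 | 1
50 | 5
9 | 9
70 | 9

== RESULT ==
users.amt | users.yr
5 | 1
50 | 5
9 | 9
70 | 9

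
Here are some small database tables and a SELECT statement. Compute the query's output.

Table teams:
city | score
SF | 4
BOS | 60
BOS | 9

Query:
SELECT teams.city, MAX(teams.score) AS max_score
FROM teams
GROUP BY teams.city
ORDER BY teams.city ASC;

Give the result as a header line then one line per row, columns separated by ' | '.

After GROUP BY (2 rows):
teams.city | max_score
SF | 4
BOS | 60
After ORDER BY (2 rows):
teams.city | max_score
BOS | 60
SF | 4

== RESULT ==
teams.city | max_score
BOS | 60
SF | 4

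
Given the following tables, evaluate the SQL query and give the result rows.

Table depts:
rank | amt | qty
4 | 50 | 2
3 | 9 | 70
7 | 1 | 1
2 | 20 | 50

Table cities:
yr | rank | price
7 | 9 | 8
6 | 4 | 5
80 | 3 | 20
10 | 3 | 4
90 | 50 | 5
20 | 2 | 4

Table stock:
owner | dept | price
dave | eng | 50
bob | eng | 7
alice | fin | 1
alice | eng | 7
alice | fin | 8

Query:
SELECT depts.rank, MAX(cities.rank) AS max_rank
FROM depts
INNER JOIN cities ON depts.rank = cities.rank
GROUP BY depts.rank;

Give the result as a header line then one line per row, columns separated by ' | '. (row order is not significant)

After JOIN cities (4 rows):
depts.rank | depts.amt | depts.qty | cities.yr | cities.rank | cities.price
4 | 50 | 2 | 6 | 4 | 5
3 | 9 | 70 | 80 | 3 | 20
3 | 9 | 70 | 10 | 3 | 4
2 | 20 | 50 | 20 | 2 | 4
After GROUP BY (3 rows):
depts.rank | max_rank
4 | 4
3 | 3
2 | 2

== RESULT ==
depts.rank | max_rank
4 | 4
3 | 3
2 | 2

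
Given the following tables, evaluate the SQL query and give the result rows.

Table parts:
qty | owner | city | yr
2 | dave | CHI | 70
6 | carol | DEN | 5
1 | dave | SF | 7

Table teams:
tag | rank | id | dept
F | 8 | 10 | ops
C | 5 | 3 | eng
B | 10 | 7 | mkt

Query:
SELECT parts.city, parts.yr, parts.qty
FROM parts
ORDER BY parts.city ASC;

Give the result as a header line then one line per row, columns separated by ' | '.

After SELECT (3 rows):
parts.city | parts.yr | parts.qty
CHI | 70 | 2
DEN | 5 | 6
SF | 7 | 1
After ORDER BY (3 rows):
parts.city | parts.yr | parts.qty
CHI | 70 | 2
DEN | 5 | 6
SF | 7 | 1

== RESULT ==
parts.city | parts.yr | parts.qty
CHI | 70 | 2
DEN | 5 | 6
SF | 7 | 1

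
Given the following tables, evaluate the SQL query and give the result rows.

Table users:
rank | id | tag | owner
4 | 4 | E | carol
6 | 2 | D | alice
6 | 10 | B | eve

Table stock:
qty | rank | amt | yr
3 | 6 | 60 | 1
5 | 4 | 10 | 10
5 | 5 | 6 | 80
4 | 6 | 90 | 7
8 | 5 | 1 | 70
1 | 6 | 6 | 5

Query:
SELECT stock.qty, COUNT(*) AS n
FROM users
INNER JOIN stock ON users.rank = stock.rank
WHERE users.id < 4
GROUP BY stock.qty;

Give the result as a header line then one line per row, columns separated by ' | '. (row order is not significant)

After JOIN stock (7 rows):
users.rank | users.id | users.tag | users.owner | stock.qty | stock.rank | stock.amt | stock.yr
4 | 4 | E | carol | 5 | 4 | 10 | 10
6 | 2 | D | alice | 3 | 6 | 60 | 1
6 | 2 | D | alice | 4 | 6 | 90 | 7
6 | 2 | D | alice | 1 | 6 | 6 | 5
6 | 10 | B | eve | 3 | 6 | 60 | 1
6 | 10 | B | eve | 4 | 6 | 90 | 7
6 | 10 | B | eve | 1 | 6 | 6 | 5
After WHERE (3 rows):
users.rank | users.id | users.tag | users.owner | stock.qty | stock.rank | stock.amt | stock.yr
6 | 2 | D | alice | 3 | 6 | 60 | 1
6 | 2 | D | alice | 4 | 6 | 90 | 7
6 | 2 | D | alice | 1 | 6 | 6 | 5
After GROUP BY (3 rows):
stock.qty | n
3 | 1
4 | 1
1 | 1

== RESULT ==
stock.qty | n
3 | 1
4 | 1
1 | 1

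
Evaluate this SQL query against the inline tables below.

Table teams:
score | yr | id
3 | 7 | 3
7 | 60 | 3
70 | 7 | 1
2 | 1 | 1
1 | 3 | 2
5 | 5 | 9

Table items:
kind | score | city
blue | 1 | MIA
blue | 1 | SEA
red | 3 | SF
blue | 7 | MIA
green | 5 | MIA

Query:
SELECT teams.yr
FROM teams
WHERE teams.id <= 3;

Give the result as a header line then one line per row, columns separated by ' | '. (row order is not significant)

After WHERE (5 rows):
teams.score | teams.yr | teams.id
3 | 7 | 3
7 | 60 | 3
70 | 7 | 1
2 | 1 | 1
1 | 3 | 2
After SELECT (5 rows):
teams.yr
7
60
7
1
3

== RESULT ==
teams.yr
7
60
7
1
3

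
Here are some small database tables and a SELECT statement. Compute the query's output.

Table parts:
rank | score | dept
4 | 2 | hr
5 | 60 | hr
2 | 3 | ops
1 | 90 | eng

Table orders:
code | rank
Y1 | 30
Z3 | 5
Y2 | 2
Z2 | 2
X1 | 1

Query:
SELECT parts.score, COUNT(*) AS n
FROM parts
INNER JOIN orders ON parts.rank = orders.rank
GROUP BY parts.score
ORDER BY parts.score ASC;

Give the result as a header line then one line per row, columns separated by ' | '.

== RESULT ==
parts.score | n
3 | 2
60 | 1
90 | 1

Derivation:
After JOIN orders (4 rows):
parts.rank | parts.score | parts.dept | orders.code | orders.rank
5 | 60 | hr | Z3 | 5
2 | 3 | ops | Y2 | 2
2 | 3 | ops | Z2 | 2
1 | 90 | eng | X1 | 1
After GROUP BY (3 rows):
parts.score | n
60 | 1
3 | 2
90 | 1
After ORDER BY (3 rows):
parts.score | n
3 | 2
60 | 1
90 | 1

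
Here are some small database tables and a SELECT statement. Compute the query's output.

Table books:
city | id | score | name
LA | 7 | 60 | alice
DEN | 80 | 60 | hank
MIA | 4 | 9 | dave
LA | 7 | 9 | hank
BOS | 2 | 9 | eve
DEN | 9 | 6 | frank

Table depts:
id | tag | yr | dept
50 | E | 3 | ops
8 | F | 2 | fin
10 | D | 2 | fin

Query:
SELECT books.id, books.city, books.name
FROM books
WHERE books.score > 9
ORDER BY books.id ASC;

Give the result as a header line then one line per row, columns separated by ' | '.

After WHERE (2 rows):
books.city | books.id | books.score | books.name
LA | 7 | 60 | alice
DEN | 80 | 60 | hank
After SELECT (2 rows):
books.id | books.city | books.name
7 | LA | alice
80 | DEN | hank
After ORDER BY (2 rows):
books.id | books.city | books.name
7 | LA | alice
80 | DEN | hank

== RESULT ==
books.id | books.city | books.name
7 | LA | alice
80 | DEN | hank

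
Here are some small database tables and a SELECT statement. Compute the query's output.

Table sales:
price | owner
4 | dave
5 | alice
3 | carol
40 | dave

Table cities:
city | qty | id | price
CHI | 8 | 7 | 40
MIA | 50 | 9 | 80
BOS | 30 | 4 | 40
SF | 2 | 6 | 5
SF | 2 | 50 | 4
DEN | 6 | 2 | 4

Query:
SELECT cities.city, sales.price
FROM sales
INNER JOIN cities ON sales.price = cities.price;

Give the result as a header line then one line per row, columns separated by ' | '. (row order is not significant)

After JOIN cities (5 rows):
sales.price | sales.owner | cities.city | cities.qty | cities.id | cities.price
4 | dave | SF | 2 | 50 | 4
4 | dave | DEN | 6 | 2 | 4
5 | alice | SF | 2 | 6 | 5
40 | dave | CHI | 8 | 7 | 40
40 | dave | BOS | 30 | 4 | 40
After SELECT (5 rows):
cities.city | sales.price
SF | 4
DEN | 4
SF | 5
CHI | 40
BOS | 40

== RESULT ==
cities.city | sales.price
SF | 4
DEN | 4
SF | 5
CHI | 40
BOS | 40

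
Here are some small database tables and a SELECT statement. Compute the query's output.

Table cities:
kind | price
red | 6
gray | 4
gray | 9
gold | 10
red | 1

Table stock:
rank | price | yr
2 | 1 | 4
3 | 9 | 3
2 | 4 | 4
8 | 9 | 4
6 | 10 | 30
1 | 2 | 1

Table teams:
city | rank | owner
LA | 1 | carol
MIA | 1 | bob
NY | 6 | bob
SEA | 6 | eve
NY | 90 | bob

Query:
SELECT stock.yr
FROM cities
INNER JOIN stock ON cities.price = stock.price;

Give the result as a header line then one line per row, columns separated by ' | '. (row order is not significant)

== RESULT ==
stock.yr
4
3
4
30
4

Derivation:
After JOIN stock (5 rows):
cities.kind | cities.price | stock.rank | stock.price | stock.yr
gray | 4 | 2 | 4 | 4
gray | 9 | 3 | 9 | 3
gray | 9 | 8 | 9 | 4
gold | 10 | 6 | 10 | 30
red | 1 | 2 | 1 | 4
After SELECT (5 rows):
stock.yr
4
3
4
30
4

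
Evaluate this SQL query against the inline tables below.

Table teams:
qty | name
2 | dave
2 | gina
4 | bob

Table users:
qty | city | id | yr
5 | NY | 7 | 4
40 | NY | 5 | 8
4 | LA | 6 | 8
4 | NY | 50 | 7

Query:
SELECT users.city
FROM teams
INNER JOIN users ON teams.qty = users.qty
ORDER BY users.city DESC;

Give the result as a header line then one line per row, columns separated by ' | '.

After JOIN users (2 rows):
teams.qty | teams.name | users.qty | users.city | users.id | users.yr
4 | bob | 4 | LA | 6 | 8
4 | bob | 4 | NY | 50 | 7
After SELECT (2 rows):
users.city
LA
NY
After ORDER BY (2 rows):
users.city
NY
LA

== RESULT ==
users.city
NY
LA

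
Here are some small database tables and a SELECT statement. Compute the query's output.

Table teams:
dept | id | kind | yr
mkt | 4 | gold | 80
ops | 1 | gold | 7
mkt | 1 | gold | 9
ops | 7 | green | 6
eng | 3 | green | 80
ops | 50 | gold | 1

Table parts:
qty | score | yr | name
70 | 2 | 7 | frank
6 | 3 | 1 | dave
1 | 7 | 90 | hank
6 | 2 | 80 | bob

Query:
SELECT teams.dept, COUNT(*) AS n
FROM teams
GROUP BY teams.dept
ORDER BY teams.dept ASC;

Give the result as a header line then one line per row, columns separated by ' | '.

== RESULT ==
teams.dept | n
eng | 1
mkt | 2
ops | 3

Derivation:
After GROUP BY (3 rows):
teams.dept | n
mkt | 2
ops | 3
eng | 1
After ORDER BY (3 rows):
teams.dept | n
eng | 1
mkt | 2
ops | 3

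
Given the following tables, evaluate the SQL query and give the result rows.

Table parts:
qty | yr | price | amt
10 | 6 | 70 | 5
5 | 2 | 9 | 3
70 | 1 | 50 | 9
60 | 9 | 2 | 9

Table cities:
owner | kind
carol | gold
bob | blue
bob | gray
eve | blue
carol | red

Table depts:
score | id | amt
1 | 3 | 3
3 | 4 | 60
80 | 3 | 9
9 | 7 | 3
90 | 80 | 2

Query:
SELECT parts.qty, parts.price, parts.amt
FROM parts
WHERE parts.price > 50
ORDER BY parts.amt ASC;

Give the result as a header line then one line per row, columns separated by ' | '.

After WHERE (1 rows):
parts.qty | parts.yr | parts.price | parts.amt
10 | 6 | 70 | 5
After SELECT (1 rows):
parts.qty | parts.price | parts.amt
10 | 70 | 5
After ORDER BY (1 rows):
parts.qty | parts.price | parts.amt
10 | 70 | 5

== RESULT ==
parts.qty | parts.price | parts.amt
10 | 70 | 5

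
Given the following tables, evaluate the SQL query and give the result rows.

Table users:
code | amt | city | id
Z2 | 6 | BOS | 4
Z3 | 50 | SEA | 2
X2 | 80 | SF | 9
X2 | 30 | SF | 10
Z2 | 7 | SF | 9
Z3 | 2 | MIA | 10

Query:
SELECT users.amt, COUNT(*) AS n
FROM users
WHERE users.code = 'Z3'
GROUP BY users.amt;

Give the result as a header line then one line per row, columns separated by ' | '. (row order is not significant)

After WHERE (2 rows):
users.code | users.amt | users.city | users.id
Z3 | 50 | SEA | 2
Z3 | 2 | MIA | 10
After GROUP BY (2 rows):
users.amt | n
50 | 1
2 | 1

== RESULT ==
users.amt | n
50 | 1
2 | 1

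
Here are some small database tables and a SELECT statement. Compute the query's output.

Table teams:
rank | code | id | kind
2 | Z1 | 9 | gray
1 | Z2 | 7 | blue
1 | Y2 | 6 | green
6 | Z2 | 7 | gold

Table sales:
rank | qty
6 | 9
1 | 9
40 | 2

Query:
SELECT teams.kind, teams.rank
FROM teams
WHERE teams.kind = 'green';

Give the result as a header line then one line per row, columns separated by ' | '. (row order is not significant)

After WHERE (1 rows):
teams.rank | teams.code | teams.id | teams.kind
1 | Y2 | 6 | green
After SELECT (1 rows):
teams.kind | teams.rank
green | 1

== RESULT ==
teams.kind | teams.rank
green | 1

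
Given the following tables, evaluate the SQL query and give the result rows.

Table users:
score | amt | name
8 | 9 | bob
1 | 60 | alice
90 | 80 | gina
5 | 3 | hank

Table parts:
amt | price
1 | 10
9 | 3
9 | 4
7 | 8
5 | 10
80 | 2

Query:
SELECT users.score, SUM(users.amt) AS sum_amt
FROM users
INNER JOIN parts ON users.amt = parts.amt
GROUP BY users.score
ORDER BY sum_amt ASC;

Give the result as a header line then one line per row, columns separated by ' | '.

After JOIN parts (3 rows):
users.score | users.amt | users.name | parts.amt | parts.price
8 | 9 | bob | 9 | 3
8 | 9 | bob | 9 | 4
90 | 80 | gina | 80 | 2
After GROUP BY (2 rows):
users.score | sum_amt
8 | 18
90 | 80
After ORDER BY (2 rows):
users.score | sum_amt
8 | 18
90 | 80

== RESULT ==
users.score | sum_amt
8 | 18
90 | 80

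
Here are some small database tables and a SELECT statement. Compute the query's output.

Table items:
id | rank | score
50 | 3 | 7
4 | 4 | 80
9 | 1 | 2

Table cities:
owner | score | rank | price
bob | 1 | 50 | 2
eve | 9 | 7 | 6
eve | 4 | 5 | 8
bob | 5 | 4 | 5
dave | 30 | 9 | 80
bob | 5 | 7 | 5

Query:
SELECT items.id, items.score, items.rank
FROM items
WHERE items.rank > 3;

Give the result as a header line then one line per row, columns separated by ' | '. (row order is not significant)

== RESULT ==
items.id | items.score | items.rank
4 | 80 | 4

Derivation:
After WHERE (1 rows):
items.id | items.rank | items.score
4 | 4 | 80
After SELECT (1 rows):
items.id | items.score | items.rank
4 | 80 | 4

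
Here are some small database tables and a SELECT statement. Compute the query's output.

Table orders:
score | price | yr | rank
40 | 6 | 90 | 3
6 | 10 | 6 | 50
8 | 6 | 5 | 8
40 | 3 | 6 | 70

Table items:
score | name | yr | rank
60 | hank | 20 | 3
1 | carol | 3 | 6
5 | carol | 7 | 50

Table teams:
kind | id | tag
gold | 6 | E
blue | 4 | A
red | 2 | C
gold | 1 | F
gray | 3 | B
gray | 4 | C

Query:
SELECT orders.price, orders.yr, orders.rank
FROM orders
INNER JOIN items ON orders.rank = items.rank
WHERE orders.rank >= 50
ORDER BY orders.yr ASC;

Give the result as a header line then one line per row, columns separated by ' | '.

== RESULT ==
orders.price | orders.yr | orders.rank
10 | 6 | 50

Derivation:
After JOIN items (2 rows):
orders.score | orders.price | orders.yr | orders.rank | items.score | items.name | items.yr | items.rank
40 | 6 | 90 | 3 | 60 | hank | 20 | 3
6 | 10 | 6 | 50 | 5 | carol | 7 | 50
After WHERE (1 rows):
orders.score | orders.price | orders.yr | orders.rank | items.score | items.name | items.yr | items.rank
6 | 10 | 6 | 50 | 5 | carol | 7 | 50
After SELECT (1 rows):
orders.price | orders.yr | orders.rank
10 | 6 | 50
After ORDER BY (1 rows):
orders.price | orders.yr | orders.rank
10 | 6 | 50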